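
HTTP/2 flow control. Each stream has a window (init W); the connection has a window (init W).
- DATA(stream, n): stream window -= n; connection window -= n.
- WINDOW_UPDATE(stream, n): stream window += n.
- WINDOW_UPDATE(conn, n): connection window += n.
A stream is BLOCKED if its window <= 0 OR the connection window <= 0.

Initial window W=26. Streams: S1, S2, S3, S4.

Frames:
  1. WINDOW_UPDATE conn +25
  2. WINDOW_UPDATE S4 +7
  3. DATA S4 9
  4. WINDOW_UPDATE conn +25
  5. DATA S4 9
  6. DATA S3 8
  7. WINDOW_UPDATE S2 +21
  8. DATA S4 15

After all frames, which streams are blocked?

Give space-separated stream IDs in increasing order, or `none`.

Op 1: conn=51 S1=26 S2=26 S3=26 S4=26 blocked=[]
Op 2: conn=51 S1=26 S2=26 S3=26 S4=33 blocked=[]
Op 3: conn=42 S1=26 S2=26 S3=26 S4=24 blocked=[]
Op 4: conn=67 S1=26 S2=26 S3=26 S4=24 blocked=[]
Op 5: conn=58 S1=26 S2=26 S3=26 S4=15 blocked=[]
Op 6: conn=50 S1=26 S2=26 S3=18 S4=15 blocked=[]
Op 7: conn=50 S1=26 S2=47 S3=18 S4=15 blocked=[]
Op 8: conn=35 S1=26 S2=47 S3=18 S4=0 blocked=[4]

Answer: S4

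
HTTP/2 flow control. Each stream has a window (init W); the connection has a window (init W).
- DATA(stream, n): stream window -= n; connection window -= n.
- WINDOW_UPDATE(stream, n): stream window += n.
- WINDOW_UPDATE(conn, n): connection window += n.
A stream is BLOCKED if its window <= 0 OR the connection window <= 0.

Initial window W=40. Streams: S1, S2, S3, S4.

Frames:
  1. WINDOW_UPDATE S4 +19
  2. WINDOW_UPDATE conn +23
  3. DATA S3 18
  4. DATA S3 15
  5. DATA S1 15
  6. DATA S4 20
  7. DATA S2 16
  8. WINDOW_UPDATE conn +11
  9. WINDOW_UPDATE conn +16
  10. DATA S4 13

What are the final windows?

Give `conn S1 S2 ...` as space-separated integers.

Op 1: conn=40 S1=40 S2=40 S3=40 S4=59 blocked=[]
Op 2: conn=63 S1=40 S2=40 S3=40 S4=59 blocked=[]
Op 3: conn=45 S1=40 S2=40 S3=22 S4=59 blocked=[]
Op 4: conn=30 S1=40 S2=40 S3=7 S4=59 blocked=[]
Op 5: conn=15 S1=25 S2=40 S3=7 S4=59 blocked=[]
Op 6: conn=-5 S1=25 S2=40 S3=7 S4=39 blocked=[1, 2, 3, 4]
Op 7: conn=-21 S1=25 S2=24 S3=7 S4=39 blocked=[1, 2, 3, 4]
Op 8: conn=-10 S1=25 S2=24 S3=7 S4=39 blocked=[1, 2, 3, 4]
Op 9: conn=6 S1=25 S2=24 S3=7 S4=39 blocked=[]
Op 10: conn=-7 S1=25 S2=24 S3=7 S4=26 blocked=[1, 2, 3, 4]

Answer: -7 25 24 7 26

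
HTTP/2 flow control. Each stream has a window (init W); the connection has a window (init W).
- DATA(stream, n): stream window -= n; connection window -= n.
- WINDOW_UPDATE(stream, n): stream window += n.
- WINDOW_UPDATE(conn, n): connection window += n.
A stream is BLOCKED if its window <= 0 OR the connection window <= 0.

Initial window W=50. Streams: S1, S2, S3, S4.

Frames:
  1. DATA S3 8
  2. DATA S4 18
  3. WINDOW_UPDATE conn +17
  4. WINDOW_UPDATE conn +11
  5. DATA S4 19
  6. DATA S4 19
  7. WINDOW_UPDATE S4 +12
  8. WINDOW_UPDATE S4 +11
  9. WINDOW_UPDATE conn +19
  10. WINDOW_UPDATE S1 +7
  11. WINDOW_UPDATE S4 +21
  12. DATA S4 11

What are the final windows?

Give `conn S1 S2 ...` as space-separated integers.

Op 1: conn=42 S1=50 S2=50 S3=42 S4=50 blocked=[]
Op 2: conn=24 S1=50 S2=50 S3=42 S4=32 blocked=[]
Op 3: conn=41 S1=50 S2=50 S3=42 S4=32 blocked=[]
Op 4: conn=52 S1=50 S2=50 S3=42 S4=32 blocked=[]
Op 5: conn=33 S1=50 S2=50 S3=42 S4=13 blocked=[]
Op 6: conn=14 S1=50 S2=50 S3=42 S4=-6 blocked=[4]
Op 7: conn=14 S1=50 S2=50 S3=42 S4=6 blocked=[]
Op 8: conn=14 S1=50 S2=50 S3=42 S4=17 blocked=[]
Op 9: conn=33 S1=50 S2=50 S3=42 S4=17 blocked=[]
Op 10: conn=33 S1=57 S2=50 S3=42 S4=17 blocked=[]
Op 11: conn=33 S1=57 S2=50 S3=42 S4=38 blocked=[]
Op 12: conn=22 S1=57 S2=50 S3=42 S4=27 blocked=[]

Answer: 22 57 50 42 27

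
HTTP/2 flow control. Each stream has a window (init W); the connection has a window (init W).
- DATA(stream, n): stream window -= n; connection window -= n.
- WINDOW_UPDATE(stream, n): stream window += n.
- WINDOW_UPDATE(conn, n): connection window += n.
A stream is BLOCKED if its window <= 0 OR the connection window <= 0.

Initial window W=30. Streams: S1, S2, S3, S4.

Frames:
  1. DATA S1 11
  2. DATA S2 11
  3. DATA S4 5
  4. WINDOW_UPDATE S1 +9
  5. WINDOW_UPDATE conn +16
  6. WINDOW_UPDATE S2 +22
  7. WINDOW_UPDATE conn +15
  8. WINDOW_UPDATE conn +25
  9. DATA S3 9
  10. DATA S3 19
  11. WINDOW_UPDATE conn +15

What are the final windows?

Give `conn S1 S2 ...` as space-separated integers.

Answer: 46 28 41 2 25

Derivation:
Op 1: conn=19 S1=19 S2=30 S3=30 S4=30 blocked=[]
Op 2: conn=8 S1=19 S2=19 S3=30 S4=30 blocked=[]
Op 3: conn=3 S1=19 S2=19 S3=30 S4=25 blocked=[]
Op 4: conn=3 S1=28 S2=19 S3=30 S4=25 blocked=[]
Op 5: conn=19 S1=28 S2=19 S3=30 S4=25 blocked=[]
Op 6: conn=19 S1=28 S2=41 S3=30 S4=25 blocked=[]
Op 7: conn=34 S1=28 S2=41 S3=30 S4=25 blocked=[]
Op 8: conn=59 S1=28 S2=41 S3=30 S4=25 blocked=[]
Op 9: conn=50 S1=28 S2=41 S3=21 S4=25 blocked=[]
Op 10: conn=31 S1=28 S2=41 S3=2 S4=25 blocked=[]
Op 11: conn=46 S1=28 S2=41 S3=2 S4=25 blocked=[]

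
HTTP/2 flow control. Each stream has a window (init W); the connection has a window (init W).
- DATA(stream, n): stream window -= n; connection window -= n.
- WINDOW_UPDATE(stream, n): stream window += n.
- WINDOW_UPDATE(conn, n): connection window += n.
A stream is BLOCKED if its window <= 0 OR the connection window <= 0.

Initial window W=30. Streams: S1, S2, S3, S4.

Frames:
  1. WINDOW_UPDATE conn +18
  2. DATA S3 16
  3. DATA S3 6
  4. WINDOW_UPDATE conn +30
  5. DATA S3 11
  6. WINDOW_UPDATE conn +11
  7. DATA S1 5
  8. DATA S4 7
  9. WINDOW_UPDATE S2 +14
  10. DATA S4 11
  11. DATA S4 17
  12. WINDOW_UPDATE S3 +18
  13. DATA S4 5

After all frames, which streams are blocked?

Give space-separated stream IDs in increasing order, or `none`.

Answer: S4

Derivation:
Op 1: conn=48 S1=30 S2=30 S3=30 S4=30 blocked=[]
Op 2: conn=32 S1=30 S2=30 S3=14 S4=30 blocked=[]
Op 3: conn=26 S1=30 S2=30 S3=8 S4=30 blocked=[]
Op 4: conn=56 S1=30 S2=30 S3=8 S4=30 blocked=[]
Op 5: conn=45 S1=30 S2=30 S3=-3 S4=30 blocked=[3]
Op 6: conn=56 S1=30 S2=30 S3=-3 S4=30 blocked=[3]
Op 7: conn=51 S1=25 S2=30 S3=-3 S4=30 blocked=[3]
Op 8: conn=44 S1=25 S2=30 S3=-3 S4=23 blocked=[3]
Op 9: conn=44 S1=25 S2=44 S3=-3 S4=23 blocked=[3]
Op 10: conn=33 S1=25 S2=44 S3=-3 S4=12 blocked=[3]
Op 11: conn=16 S1=25 S2=44 S3=-3 S4=-5 blocked=[3, 4]
Op 12: conn=16 S1=25 S2=44 S3=15 S4=-5 blocked=[4]
Op 13: conn=11 S1=25 S2=44 S3=15 S4=-10 blocked=[4]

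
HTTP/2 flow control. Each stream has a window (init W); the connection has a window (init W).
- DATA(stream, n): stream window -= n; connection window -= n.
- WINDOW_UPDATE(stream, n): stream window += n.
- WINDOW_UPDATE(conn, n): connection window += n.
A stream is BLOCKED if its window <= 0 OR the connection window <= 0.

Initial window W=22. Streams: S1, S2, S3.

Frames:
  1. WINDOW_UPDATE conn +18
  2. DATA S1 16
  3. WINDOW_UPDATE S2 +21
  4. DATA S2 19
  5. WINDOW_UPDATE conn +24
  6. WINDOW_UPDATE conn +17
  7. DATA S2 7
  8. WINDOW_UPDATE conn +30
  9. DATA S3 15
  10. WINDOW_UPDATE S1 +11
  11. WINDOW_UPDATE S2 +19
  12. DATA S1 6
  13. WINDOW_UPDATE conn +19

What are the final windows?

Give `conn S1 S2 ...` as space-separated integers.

Op 1: conn=40 S1=22 S2=22 S3=22 blocked=[]
Op 2: conn=24 S1=6 S2=22 S3=22 blocked=[]
Op 3: conn=24 S1=6 S2=43 S3=22 blocked=[]
Op 4: conn=5 S1=6 S2=24 S3=22 blocked=[]
Op 5: conn=29 S1=6 S2=24 S3=22 blocked=[]
Op 6: conn=46 S1=6 S2=24 S3=22 blocked=[]
Op 7: conn=39 S1=6 S2=17 S3=22 blocked=[]
Op 8: conn=69 S1=6 S2=17 S3=22 blocked=[]
Op 9: conn=54 S1=6 S2=17 S3=7 blocked=[]
Op 10: conn=54 S1=17 S2=17 S3=7 blocked=[]
Op 11: conn=54 S1=17 S2=36 S3=7 blocked=[]
Op 12: conn=48 S1=11 S2=36 S3=7 blocked=[]
Op 13: conn=67 S1=11 S2=36 S3=7 blocked=[]

Answer: 67 11 36 7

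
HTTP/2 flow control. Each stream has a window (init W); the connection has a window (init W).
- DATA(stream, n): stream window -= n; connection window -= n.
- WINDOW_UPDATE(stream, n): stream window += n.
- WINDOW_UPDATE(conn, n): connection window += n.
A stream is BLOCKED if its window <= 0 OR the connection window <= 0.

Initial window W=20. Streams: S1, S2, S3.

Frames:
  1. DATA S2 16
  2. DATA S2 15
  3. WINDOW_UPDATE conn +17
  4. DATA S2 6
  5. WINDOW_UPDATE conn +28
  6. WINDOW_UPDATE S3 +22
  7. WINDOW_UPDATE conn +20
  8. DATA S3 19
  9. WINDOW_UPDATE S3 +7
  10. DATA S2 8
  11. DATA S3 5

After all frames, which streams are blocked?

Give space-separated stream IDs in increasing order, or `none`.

Answer: S2

Derivation:
Op 1: conn=4 S1=20 S2=4 S3=20 blocked=[]
Op 2: conn=-11 S1=20 S2=-11 S3=20 blocked=[1, 2, 3]
Op 3: conn=6 S1=20 S2=-11 S3=20 blocked=[2]
Op 4: conn=0 S1=20 S2=-17 S3=20 blocked=[1, 2, 3]
Op 5: conn=28 S1=20 S2=-17 S3=20 blocked=[2]
Op 6: conn=28 S1=20 S2=-17 S3=42 blocked=[2]
Op 7: conn=48 S1=20 S2=-17 S3=42 blocked=[2]
Op 8: conn=29 S1=20 S2=-17 S3=23 blocked=[2]
Op 9: conn=29 S1=20 S2=-17 S3=30 blocked=[2]
Op 10: conn=21 S1=20 S2=-25 S3=30 blocked=[2]
Op 11: conn=16 S1=20 S2=-25 S3=25 blocked=[2]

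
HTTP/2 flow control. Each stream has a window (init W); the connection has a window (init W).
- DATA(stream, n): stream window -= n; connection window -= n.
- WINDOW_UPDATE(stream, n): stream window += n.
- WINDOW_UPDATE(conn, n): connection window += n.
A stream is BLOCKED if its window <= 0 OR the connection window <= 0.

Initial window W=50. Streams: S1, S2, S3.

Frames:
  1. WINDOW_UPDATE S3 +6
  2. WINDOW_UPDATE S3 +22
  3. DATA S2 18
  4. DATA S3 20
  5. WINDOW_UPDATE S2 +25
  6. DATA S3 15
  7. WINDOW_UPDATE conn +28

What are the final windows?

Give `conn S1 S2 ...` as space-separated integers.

Answer: 25 50 57 43

Derivation:
Op 1: conn=50 S1=50 S2=50 S3=56 blocked=[]
Op 2: conn=50 S1=50 S2=50 S3=78 blocked=[]
Op 3: conn=32 S1=50 S2=32 S3=78 blocked=[]
Op 4: conn=12 S1=50 S2=32 S3=58 blocked=[]
Op 5: conn=12 S1=50 S2=57 S3=58 blocked=[]
Op 6: conn=-3 S1=50 S2=57 S3=43 blocked=[1, 2, 3]
Op 7: conn=25 S1=50 S2=57 S3=43 blocked=[]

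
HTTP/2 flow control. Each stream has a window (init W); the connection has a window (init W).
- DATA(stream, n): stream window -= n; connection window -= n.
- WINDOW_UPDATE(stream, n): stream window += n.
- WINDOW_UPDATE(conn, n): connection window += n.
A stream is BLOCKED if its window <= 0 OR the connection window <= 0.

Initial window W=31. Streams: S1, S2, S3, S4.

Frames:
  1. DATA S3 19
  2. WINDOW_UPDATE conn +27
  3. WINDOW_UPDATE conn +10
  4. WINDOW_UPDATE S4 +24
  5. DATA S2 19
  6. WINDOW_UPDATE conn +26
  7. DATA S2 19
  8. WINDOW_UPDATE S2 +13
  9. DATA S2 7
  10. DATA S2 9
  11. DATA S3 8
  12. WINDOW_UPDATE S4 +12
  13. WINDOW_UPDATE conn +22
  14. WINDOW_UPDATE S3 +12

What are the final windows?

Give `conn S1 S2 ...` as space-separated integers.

Op 1: conn=12 S1=31 S2=31 S3=12 S4=31 blocked=[]
Op 2: conn=39 S1=31 S2=31 S3=12 S4=31 blocked=[]
Op 3: conn=49 S1=31 S2=31 S3=12 S4=31 blocked=[]
Op 4: conn=49 S1=31 S2=31 S3=12 S4=55 blocked=[]
Op 5: conn=30 S1=31 S2=12 S3=12 S4=55 blocked=[]
Op 6: conn=56 S1=31 S2=12 S3=12 S4=55 blocked=[]
Op 7: conn=37 S1=31 S2=-7 S3=12 S4=55 blocked=[2]
Op 8: conn=37 S1=31 S2=6 S3=12 S4=55 blocked=[]
Op 9: conn=30 S1=31 S2=-1 S3=12 S4=55 blocked=[2]
Op 10: conn=21 S1=31 S2=-10 S3=12 S4=55 blocked=[2]
Op 11: conn=13 S1=31 S2=-10 S3=4 S4=55 blocked=[2]
Op 12: conn=13 S1=31 S2=-10 S3=4 S4=67 blocked=[2]
Op 13: conn=35 S1=31 S2=-10 S3=4 S4=67 blocked=[2]
Op 14: conn=35 S1=31 S2=-10 S3=16 S4=67 blocked=[2]

Answer: 35 31 -10 16 67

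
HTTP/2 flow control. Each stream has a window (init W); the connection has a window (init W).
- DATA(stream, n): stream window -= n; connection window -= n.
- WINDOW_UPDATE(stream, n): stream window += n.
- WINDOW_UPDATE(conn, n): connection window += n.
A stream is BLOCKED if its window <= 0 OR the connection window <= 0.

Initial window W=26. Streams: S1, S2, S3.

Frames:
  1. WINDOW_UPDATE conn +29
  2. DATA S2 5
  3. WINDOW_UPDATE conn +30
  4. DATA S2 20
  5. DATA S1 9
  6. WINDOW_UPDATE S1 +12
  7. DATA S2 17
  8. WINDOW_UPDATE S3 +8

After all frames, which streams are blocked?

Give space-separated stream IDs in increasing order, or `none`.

Answer: S2

Derivation:
Op 1: conn=55 S1=26 S2=26 S3=26 blocked=[]
Op 2: conn=50 S1=26 S2=21 S3=26 blocked=[]
Op 3: conn=80 S1=26 S2=21 S3=26 blocked=[]
Op 4: conn=60 S1=26 S2=1 S3=26 blocked=[]
Op 5: conn=51 S1=17 S2=1 S3=26 blocked=[]
Op 6: conn=51 S1=29 S2=1 S3=26 blocked=[]
Op 7: conn=34 S1=29 S2=-16 S3=26 blocked=[2]
Op 8: conn=34 S1=29 S2=-16 S3=34 blocked=[2]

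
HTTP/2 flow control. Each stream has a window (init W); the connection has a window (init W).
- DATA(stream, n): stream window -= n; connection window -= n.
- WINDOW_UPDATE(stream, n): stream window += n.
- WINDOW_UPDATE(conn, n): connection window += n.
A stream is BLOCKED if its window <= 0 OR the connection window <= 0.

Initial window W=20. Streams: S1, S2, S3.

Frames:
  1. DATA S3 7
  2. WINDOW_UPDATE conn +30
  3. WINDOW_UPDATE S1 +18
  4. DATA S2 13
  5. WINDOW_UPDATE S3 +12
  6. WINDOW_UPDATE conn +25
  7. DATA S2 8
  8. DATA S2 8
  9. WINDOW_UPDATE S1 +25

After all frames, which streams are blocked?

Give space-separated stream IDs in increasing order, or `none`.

Op 1: conn=13 S1=20 S2=20 S3=13 blocked=[]
Op 2: conn=43 S1=20 S2=20 S3=13 blocked=[]
Op 3: conn=43 S1=38 S2=20 S3=13 blocked=[]
Op 4: conn=30 S1=38 S2=7 S3=13 blocked=[]
Op 5: conn=30 S1=38 S2=7 S3=25 blocked=[]
Op 6: conn=55 S1=38 S2=7 S3=25 blocked=[]
Op 7: conn=47 S1=38 S2=-1 S3=25 blocked=[2]
Op 8: conn=39 S1=38 S2=-9 S3=25 blocked=[2]
Op 9: conn=39 S1=63 S2=-9 S3=25 blocked=[2]

Answer: S2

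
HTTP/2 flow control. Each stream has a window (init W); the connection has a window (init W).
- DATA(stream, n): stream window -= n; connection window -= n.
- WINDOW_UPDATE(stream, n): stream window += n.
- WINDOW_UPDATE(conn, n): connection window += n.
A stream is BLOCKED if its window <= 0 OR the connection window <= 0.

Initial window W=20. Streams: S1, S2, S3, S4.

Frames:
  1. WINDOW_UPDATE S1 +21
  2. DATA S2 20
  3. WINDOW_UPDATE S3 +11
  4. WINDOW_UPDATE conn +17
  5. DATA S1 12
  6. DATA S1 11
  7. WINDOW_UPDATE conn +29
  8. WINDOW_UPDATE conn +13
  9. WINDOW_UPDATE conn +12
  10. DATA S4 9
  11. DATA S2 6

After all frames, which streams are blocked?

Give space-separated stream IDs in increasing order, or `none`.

Op 1: conn=20 S1=41 S2=20 S3=20 S4=20 blocked=[]
Op 2: conn=0 S1=41 S2=0 S3=20 S4=20 blocked=[1, 2, 3, 4]
Op 3: conn=0 S1=41 S2=0 S3=31 S4=20 blocked=[1, 2, 3, 4]
Op 4: conn=17 S1=41 S2=0 S3=31 S4=20 blocked=[2]
Op 5: conn=5 S1=29 S2=0 S3=31 S4=20 blocked=[2]
Op 6: conn=-6 S1=18 S2=0 S3=31 S4=20 blocked=[1, 2, 3, 4]
Op 7: conn=23 S1=18 S2=0 S3=31 S4=20 blocked=[2]
Op 8: conn=36 S1=18 S2=0 S3=31 S4=20 blocked=[2]
Op 9: conn=48 S1=18 S2=0 S3=31 S4=20 blocked=[2]
Op 10: conn=39 S1=18 S2=0 S3=31 S4=11 blocked=[2]
Op 11: conn=33 S1=18 S2=-6 S3=31 S4=11 blocked=[2]

Answer: S2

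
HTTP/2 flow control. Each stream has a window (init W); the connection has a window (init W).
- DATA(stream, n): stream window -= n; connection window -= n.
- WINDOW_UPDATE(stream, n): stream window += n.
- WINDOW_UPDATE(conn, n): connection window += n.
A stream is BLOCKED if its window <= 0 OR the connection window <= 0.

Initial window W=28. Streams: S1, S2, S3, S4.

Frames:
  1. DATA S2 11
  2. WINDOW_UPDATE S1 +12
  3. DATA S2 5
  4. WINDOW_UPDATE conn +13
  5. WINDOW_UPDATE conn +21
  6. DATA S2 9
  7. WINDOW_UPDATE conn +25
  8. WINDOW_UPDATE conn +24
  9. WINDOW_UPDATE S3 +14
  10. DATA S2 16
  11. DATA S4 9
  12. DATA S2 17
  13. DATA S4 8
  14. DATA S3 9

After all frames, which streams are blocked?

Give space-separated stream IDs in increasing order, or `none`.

Op 1: conn=17 S1=28 S2=17 S3=28 S4=28 blocked=[]
Op 2: conn=17 S1=40 S2=17 S3=28 S4=28 blocked=[]
Op 3: conn=12 S1=40 S2=12 S3=28 S4=28 blocked=[]
Op 4: conn=25 S1=40 S2=12 S3=28 S4=28 blocked=[]
Op 5: conn=46 S1=40 S2=12 S3=28 S4=28 blocked=[]
Op 6: conn=37 S1=40 S2=3 S3=28 S4=28 blocked=[]
Op 7: conn=62 S1=40 S2=3 S3=28 S4=28 blocked=[]
Op 8: conn=86 S1=40 S2=3 S3=28 S4=28 blocked=[]
Op 9: conn=86 S1=40 S2=3 S3=42 S4=28 blocked=[]
Op 10: conn=70 S1=40 S2=-13 S3=42 S4=28 blocked=[2]
Op 11: conn=61 S1=40 S2=-13 S3=42 S4=19 blocked=[2]
Op 12: conn=44 S1=40 S2=-30 S3=42 S4=19 blocked=[2]
Op 13: conn=36 S1=40 S2=-30 S3=42 S4=11 blocked=[2]
Op 14: conn=27 S1=40 S2=-30 S3=33 S4=11 blocked=[2]

Answer: S2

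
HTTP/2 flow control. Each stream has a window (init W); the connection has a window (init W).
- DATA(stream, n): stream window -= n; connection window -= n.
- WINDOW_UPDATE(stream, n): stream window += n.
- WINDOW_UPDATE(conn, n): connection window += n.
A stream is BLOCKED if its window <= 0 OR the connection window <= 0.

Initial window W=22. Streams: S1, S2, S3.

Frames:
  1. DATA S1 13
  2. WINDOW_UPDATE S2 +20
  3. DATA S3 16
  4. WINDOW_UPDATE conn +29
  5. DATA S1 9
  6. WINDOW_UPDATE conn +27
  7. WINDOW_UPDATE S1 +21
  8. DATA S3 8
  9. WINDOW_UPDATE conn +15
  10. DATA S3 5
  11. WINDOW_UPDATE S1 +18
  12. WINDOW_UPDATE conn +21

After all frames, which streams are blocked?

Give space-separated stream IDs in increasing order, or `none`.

Answer: S3

Derivation:
Op 1: conn=9 S1=9 S2=22 S3=22 blocked=[]
Op 2: conn=9 S1=9 S2=42 S3=22 blocked=[]
Op 3: conn=-7 S1=9 S2=42 S3=6 blocked=[1, 2, 3]
Op 4: conn=22 S1=9 S2=42 S3=6 blocked=[]
Op 5: conn=13 S1=0 S2=42 S3=6 blocked=[1]
Op 6: conn=40 S1=0 S2=42 S3=6 blocked=[1]
Op 7: conn=40 S1=21 S2=42 S3=6 blocked=[]
Op 8: conn=32 S1=21 S2=42 S3=-2 blocked=[3]
Op 9: conn=47 S1=21 S2=42 S3=-2 blocked=[3]
Op 10: conn=42 S1=21 S2=42 S3=-7 blocked=[3]
Op 11: conn=42 S1=39 S2=42 S3=-7 blocked=[3]
Op 12: conn=63 S1=39 S2=42 S3=-7 blocked=[3]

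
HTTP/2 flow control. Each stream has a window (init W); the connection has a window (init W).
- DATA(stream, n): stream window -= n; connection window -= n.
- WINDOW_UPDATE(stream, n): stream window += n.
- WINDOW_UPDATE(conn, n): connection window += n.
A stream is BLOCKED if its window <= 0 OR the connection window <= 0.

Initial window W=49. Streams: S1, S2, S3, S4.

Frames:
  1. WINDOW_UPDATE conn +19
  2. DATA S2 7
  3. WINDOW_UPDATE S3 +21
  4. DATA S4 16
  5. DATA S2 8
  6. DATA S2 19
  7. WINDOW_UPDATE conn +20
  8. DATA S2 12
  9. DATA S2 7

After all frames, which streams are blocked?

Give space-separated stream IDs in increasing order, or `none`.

Answer: S2

Derivation:
Op 1: conn=68 S1=49 S2=49 S3=49 S4=49 blocked=[]
Op 2: conn=61 S1=49 S2=42 S3=49 S4=49 blocked=[]
Op 3: conn=61 S1=49 S2=42 S3=70 S4=49 blocked=[]
Op 4: conn=45 S1=49 S2=42 S3=70 S4=33 blocked=[]
Op 5: conn=37 S1=49 S2=34 S3=70 S4=33 blocked=[]
Op 6: conn=18 S1=49 S2=15 S3=70 S4=33 blocked=[]
Op 7: conn=38 S1=49 S2=15 S3=70 S4=33 blocked=[]
Op 8: conn=26 S1=49 S2=3 S3=70 S4=33 blocked=[]
Op 9: conn=19 S1=49 S2=-4 S3=70 S4=33 blocked=[2]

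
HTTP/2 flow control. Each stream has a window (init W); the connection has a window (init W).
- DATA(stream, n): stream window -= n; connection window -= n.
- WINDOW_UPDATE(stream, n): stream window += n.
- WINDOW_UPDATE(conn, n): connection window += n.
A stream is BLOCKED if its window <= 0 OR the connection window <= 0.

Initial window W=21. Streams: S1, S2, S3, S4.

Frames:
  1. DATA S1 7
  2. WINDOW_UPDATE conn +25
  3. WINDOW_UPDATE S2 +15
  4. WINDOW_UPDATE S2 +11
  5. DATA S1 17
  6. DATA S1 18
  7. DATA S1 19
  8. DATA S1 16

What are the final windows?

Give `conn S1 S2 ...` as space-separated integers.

Op 1: conn=14 S1=14 S2=21 S3=21 S4=21 blocked=[]
Op 2: conn=39 S1=14 S2=21 S3=21 S4=21 blocked=[]
Op 3: conn=39 S1=14 S2=36 S3=21 S4=21 blocked=[]
Op 4: conn=39 S1=14 S2=47 S3=21 S4=21 blocked=[]
Op 5: conn=22 S1=-3 S2=47 S3=21 S4=21 blocked=[1]
Op 6: conn=4 S1=-21 S2=47 S3=21 S4=21 blocked=[1]
Op 7: conn=-15 S1=-40 S2=47 S3=21 S4=21 blocked=[1, 2, 3, 4]
Op 8: conn=-31 S1=-56 S2=47 S3=21 S4=21 blocked=[1, 2, 3, 4]

Answer: -31 -56 47 21 21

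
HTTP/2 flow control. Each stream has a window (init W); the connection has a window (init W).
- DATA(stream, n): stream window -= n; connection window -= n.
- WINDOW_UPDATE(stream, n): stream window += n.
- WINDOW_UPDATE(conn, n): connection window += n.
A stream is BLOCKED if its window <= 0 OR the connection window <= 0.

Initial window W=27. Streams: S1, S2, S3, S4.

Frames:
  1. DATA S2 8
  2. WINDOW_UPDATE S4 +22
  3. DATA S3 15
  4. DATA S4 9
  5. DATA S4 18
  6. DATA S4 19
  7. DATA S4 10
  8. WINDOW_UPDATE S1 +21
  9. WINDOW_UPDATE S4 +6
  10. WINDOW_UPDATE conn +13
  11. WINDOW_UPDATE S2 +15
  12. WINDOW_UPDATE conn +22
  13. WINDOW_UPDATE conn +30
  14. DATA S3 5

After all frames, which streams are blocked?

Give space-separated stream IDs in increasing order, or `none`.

Op 1: conn=19 S1=27 S2=19 S3=27 S4=27 blocked=[]
Op 2: conn=19 S1=27 S2=19 S3=27 S4=49 blocked=[]
Op 3: conn=4 S1=27 S2=19 S3=12 S4=49 blocked=[]
Op 4: conn=-5 S1=27 S2=19 S3=12 S4=40 blocked=[1, 2, 3, 4]
Op 5: conn=-23 S1=27 S2=19 S3=12 S4=22 blocked=[1, 2, 3, 4]
Op 6: conn=-42 S1=27 S2=19 S3=12 S4=3 blocked=[1, 2, 3, 4]
Op 7: conn=-52 S1=27 S2=19 S3=12 S4=-7 blocked=[1, 2, 3, 4]
Op 8: conn=-52 S1=48 S2=19 S3=12 S4=-7 blocked=[1, 2, 3, 4]
Op 9: conn=-52 S1=48 S2=19 S3=12 S4=-1 blocked=[1, 2, 3, 4]
Op 10: conn=-39 S1=48 S2=19 S3=12 S4=-1 blocked=[1, 2, 3, 4]
Op 11: conn=-39 S1=48 S2=34 S3=12 S4=-1 blocked=[1, 2, 3, 4]
Op 12: conn=-17 S1=48 S2=34 S3=12 S4=-1 blocked=[1, 2, 3, 4]
Op 13: conn=13 S1=48 S2=34 S3=12 S4=-1 blocked=[4]
Op 14: conn=8 S1=48 S2=34 S3=7 S4=-1 blocked=[4]

Answer: S4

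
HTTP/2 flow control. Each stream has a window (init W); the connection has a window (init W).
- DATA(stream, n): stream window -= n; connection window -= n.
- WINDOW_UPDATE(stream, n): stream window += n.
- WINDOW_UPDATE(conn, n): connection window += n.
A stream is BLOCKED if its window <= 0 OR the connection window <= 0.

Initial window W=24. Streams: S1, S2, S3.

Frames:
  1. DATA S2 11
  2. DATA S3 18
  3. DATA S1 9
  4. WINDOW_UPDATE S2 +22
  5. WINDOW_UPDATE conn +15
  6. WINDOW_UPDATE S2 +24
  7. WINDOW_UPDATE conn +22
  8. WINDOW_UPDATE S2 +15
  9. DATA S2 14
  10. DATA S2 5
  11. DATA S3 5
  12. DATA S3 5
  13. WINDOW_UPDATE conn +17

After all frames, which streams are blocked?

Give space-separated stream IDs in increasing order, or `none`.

Answer: S3

Derivation:
Op 1: conn=13 S1=24 S2=13 S3=24 blocked=[]
Op 2: conn=-5 S1=24 S2=13 S3=6 blocked=[1, 2, 3]
Op 3: conn=-14 S1=15 S2=13 S3=6 blocked=[1, 2, 3]
Op 4: conn=-14 S1=15 S2=35 S3=6 blocked=[1, 2, 3]
Op 5: conn=1 S1=15 S2=35 S3=6 blocked=[]
Op 6: conn=1 S1=15 S2=59 S3=6 blocked=[]
Op 7: conn=23 S1=15 S2=59 S3=6 blocked=[]
Op 8: conn=23 S1=15 S2=74 S3=6 blocked=[]
Op 9: conn=9 S1=15 S2=60 S3=6 blocked=[]
Op 10: conn=4 S1=15 S2=55 S3=6 blocked=[]
Op 11: conn=-1 S1=15 S2=55 S3=1 blocked=[1, 2, 3]
Op 12: conn=-6 S1=15 S2=55 S3=-4 blocked=[1, 2, 3]
Op 13: conn=11 S1=15 S2=55 S3=-4 blocked=[3]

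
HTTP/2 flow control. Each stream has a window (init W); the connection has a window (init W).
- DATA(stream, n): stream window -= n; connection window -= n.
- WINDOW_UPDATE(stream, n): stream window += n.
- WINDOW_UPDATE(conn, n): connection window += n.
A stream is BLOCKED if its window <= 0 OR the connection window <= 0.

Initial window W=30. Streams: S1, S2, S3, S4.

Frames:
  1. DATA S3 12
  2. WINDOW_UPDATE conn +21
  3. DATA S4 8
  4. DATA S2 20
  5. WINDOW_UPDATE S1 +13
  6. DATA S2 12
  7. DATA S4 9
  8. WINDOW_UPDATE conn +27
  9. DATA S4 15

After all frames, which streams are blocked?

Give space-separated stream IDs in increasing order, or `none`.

Op 1: conn=18 S1=30 S2=30 S3=18 S4=30 blocked=[]
Op 2: conn=39 S1=30 S2=30 S3=18 S4=30 blocked=[]
Op 3: conn=31 S1=30 S2=30 S3=18 S4=22 blocked=[]
Op 4: conn=11 S1=30 S2=10 S3=18 S4=22 blocked=[]
Op 5: conn=11 S1=43 S2=10 S3=18 S4=22 blocked=[]
Op 6: conn=-1 S1=43 S2=-2 S3=18 S4=22 blocked=[1, 2, 3, 4]
Op 7: conn=-10 S1=43 S2=-2 S3=18 S4=13 blocked=[1, 2, 3, 4]
Op 8: conn=17 S1=43 S2=-2 S3=18 S4=13 blocked=[2]
Op 9: conn=2 S1=43 S2=-2 S3=18 S4=-2 blocked=[2, 4]

Answer: S2 S4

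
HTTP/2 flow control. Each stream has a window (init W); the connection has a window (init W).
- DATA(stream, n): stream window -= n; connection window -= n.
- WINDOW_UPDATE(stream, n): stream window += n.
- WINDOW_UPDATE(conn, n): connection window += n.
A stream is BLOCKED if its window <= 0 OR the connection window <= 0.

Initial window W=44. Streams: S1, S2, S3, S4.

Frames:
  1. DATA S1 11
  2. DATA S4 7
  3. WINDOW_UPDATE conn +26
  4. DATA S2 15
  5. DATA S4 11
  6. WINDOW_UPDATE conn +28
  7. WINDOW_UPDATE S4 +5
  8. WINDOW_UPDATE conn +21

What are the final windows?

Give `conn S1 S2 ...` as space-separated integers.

Op 1: conn=33 S1=33 S2=44 S3=44 S4=44 blocked=[]
Op 2: conn=26 S1=33 S2=44 S3=44 S4=37 blocked=[]
Op 3: conn=52 S1=33 S2=44 S3=44 S4=37 blocked=[]
Op 4: conn=37 S1=33 S2=29 S3=44 S4=37 blocked=[]
Op 5: conn=26 S1=33 S2=29 S3=44 S4=26 blocked=[]
Op 6: conn=54 S1=33 S2=29 S3=44 S4=26 blocked=[]
Op 7: conn=54 S1=33 S2=29 S3=44 S4=31 blocked=[]
Op 8: conn=75 S1=33 S2=29 S3=44 S4=31 blocked=[]

Answer: 75 33 29 44 31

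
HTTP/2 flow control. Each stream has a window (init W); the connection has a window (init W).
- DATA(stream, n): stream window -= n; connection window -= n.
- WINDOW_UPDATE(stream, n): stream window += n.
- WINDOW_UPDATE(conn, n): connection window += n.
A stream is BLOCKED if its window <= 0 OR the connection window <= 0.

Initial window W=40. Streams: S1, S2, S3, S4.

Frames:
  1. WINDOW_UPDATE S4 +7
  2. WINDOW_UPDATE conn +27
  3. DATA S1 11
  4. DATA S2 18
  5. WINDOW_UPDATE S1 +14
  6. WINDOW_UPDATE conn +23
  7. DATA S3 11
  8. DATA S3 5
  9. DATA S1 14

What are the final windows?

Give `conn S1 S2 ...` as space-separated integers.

Answer: 31 29 22 24 47

Derivation:
Op 1: conn=40 S1=40 S2=40 S3=40 S4=47 blocked=[]
Op 2: conn=67 S1=40 S2=40 S3=40 S4=47 blocked=[]
Op 3: conn=56 S1=29 S2=40 S3=40 S4=47 blocked=[]
Op 4: conn=38 S1=29 S2=22 S3=40 S4=47 blocked=[]
Op 5: conn=38 S1=43 S2=22 S3=40 S4=47 blocked=[]
Op 6: conn=61 S1=43 S2=22 S3=40 S4=47 blocked=[]
Op 7: conn=50 S1=43 S2=22 S3=29 S4=47 blocked=[]
Op 8: conn=45 S1=43 S2=22 S3=24 S4=47 blocked=[]
Op 9: conn=31 S1=29 S2=22 S3=24 S4=47 blocked=[]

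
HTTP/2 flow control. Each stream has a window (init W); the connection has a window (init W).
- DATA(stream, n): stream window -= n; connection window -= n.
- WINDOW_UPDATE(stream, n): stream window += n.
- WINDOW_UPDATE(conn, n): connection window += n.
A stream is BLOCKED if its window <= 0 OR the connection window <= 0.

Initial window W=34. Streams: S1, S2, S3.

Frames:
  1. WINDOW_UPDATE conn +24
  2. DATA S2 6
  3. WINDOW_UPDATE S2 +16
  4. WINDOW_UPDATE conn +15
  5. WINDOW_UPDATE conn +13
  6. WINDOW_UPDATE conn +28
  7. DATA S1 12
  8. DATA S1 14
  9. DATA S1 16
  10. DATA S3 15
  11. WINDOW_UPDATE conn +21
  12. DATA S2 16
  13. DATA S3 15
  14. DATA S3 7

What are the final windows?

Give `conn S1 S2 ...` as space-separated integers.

Op 1: conn=58 S1=34 S2=34 S3=34 blocked=[]
Op 2: conn=52 S1=34 S2=28 S3=34 blocked=[]
Op 3: conn=52 S1=34 S2=44 S3=34 blocked=[]
Op 4: conn=67 S1=34 S2=44 S3=34 blocked=[]
Op 5: conn=80 S1=34 S2=44 S3=34 blocked=[]
Op 6: conn=108 S1=34 S2=44 S3=34 blocked=[]
Op 7: conn=96 S1=22 S2=44 S3=34 blocked=[]
Op 8: conn=82 S1=8 S2=44 S3=34 blocked=[]
Op 9: conn=66 S1=-8 S2=44 S3=34 blocked=[1]
Op 10: conn=51 S1=-8 S2=44 S3=19 blocked=[1]
Op 11: conn=72 S1=-8 S2=44 S3=19 blocked=[1]
Op 12: conn=56 S1=-8 S2=28 S3=19 blocked=[1]
Op 13: conn=41 S1=-8 S2=28 S3=4 blocked=[1]
Op 14: conn=34 S1=-8 S2=28 S3=-3 blocked=[1, 3]

Answer: 34 -8 28 -3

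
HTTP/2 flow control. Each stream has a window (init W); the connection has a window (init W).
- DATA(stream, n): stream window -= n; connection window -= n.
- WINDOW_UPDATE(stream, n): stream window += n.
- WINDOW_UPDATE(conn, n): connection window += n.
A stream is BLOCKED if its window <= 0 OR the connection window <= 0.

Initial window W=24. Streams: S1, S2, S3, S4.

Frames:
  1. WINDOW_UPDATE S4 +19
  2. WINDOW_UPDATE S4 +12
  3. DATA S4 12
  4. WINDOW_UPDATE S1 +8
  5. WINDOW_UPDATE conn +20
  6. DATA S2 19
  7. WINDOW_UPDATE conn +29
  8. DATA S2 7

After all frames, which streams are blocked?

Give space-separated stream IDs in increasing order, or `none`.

Op 1: conn=24 S1=24 S2=24 S3=24 S4=43 blocked=[]
Op 2: conn=24 S1=24 S2=24 S3=24 S4=55 blocked=[]
Op 3: conn=12 S1=24 S2=24 S3=24 S4=43 blocked=[]
Op 4: conn=12 S1=32 S2=24 S3=24 S4=43 blocked=[]
Op 5: conn=32 S1=32 S2=24 S3=24 S4=43 blocked=[]
Op 6: conn=13 S1=32 S2=5 S3=24 S4=43 blocked=[]
Op 7: conn=42 S1=32 S2=5 S3=24 S4=43 blocked=[]
Op 8: conn=35 S1=32 S2=-2 S3=24 S4=43 blocked=[2]

Answer: S2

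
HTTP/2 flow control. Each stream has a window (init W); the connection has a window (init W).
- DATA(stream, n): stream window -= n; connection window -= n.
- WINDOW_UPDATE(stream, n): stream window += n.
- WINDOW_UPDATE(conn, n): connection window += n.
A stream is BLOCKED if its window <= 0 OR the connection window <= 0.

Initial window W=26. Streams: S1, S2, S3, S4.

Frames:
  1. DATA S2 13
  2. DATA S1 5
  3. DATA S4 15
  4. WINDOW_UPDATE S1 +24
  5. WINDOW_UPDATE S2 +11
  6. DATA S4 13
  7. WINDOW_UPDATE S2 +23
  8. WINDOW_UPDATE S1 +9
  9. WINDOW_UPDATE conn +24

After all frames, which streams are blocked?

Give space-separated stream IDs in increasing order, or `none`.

Answer: S4

Derivation:
Op 1: conn=13 S1=26 S2=13 S3=26 S4=26 blocked=[]
Op 2: conn=8 S1=21 S2=13 S3=26 S4=26 blocked=[]
Op 3: conn=-7 S1=21 S2=13 S3=26 S4=11 blocked=[1, 2, 3, 4]
Op 4: conn=-7 S1=45 S2=13 S3=26 S4=11 blocked=[1, 2, 3, 4]
Op 5: conn=-7 S1=45 S2=24 S3=26 S4=11 blocked=[1, 2, 3, 4]
Op 6: conn=-20 S1=45 S2=24 S3=26 S4=-2 blocked=[1, 2, 3, 4]
Op 7: conn=-20 S1=45 S2=47 S3=26 S4=-2 blocked=[1, 2, 3, 4]
Op 8: conn=-20 S1=54 S2=47 S3=26 S4=-2 blocked=[1, 2, 3, 4]
Op 9: conn=4 S1=54 S2=47 S3=26 S4=-2 blocked=[4]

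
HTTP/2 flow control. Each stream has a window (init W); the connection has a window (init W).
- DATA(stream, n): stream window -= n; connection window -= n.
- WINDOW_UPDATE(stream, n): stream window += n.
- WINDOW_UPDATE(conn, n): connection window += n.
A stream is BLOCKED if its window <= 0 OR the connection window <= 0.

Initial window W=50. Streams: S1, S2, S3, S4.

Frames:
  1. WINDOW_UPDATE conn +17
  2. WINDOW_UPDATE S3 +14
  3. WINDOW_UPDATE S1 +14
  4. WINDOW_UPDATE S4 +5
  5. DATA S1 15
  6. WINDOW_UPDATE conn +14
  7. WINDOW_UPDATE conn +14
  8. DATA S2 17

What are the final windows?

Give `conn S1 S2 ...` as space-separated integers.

Answer: 63 49 33 64 55

Derivation:
Op 1: conn=67 S1=50 S2=50 S3=50 S4=50 blocked=[]
Op 2: conn=67 S1=50 S2=50 S3=64 S4=50 blocked=[]
Op 3: conn=67 S1=64 S2=50 S3=64 S4=50 blocked=[]
Op 4: conn=67 S1=64 S2=50 S3=64 S4=55 blocked=[]
Op 5: conn=52 S1=49 S2=50 S3=64 S4=55 blocked=[]
Op 6: conn=66 S1=49 S2=50 S3=64 S4=55 blocked=[]
Op 7: conn=80 S1=49 S2=50 S3=64 S4=55 blocked=[]
Op 8: conn=63 S1=49 S2=33 S3=64 S4=55 blocked=[]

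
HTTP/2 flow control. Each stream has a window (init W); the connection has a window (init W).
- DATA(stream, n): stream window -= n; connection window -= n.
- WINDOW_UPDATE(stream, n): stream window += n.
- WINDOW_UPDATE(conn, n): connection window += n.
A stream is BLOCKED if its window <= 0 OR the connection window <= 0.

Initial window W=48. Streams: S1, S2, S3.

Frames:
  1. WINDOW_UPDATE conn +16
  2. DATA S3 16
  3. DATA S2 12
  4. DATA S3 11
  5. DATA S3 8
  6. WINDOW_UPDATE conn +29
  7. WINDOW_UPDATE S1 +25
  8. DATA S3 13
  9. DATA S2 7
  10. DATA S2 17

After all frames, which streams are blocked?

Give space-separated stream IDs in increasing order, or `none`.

Answer: S3

Derivation:
Op 1: conn=64 S1=48 S2=48 S3=48 blocked=[]
Op 2: conn=48 S1=48 S2=48 S3=32 blocked=[]
Op 3: conn=36 S1=48 S2=36 S3=32 blocked=[]
Op 4: conn=25 S1=48 S2=36 S3=21 blocked=[]
Op 5: conn=17 S1=48 S2=36 S3=13 blocked=[]
Op 6: conn=46 S1=48 S2=36 S3=13 blocked=[]
Op 7: conn=46 S1=73 S2=36 S3=13 blocked=[]
Op 8: conn=33 S1=73 S2=36 S3=0 blocked=[3]
Op 9: conn=26 S1=73 S2=29 S3=0 blocked=[3]
Op 10: conn=9 S1=73 S2=12 S3=0 blocked=[3]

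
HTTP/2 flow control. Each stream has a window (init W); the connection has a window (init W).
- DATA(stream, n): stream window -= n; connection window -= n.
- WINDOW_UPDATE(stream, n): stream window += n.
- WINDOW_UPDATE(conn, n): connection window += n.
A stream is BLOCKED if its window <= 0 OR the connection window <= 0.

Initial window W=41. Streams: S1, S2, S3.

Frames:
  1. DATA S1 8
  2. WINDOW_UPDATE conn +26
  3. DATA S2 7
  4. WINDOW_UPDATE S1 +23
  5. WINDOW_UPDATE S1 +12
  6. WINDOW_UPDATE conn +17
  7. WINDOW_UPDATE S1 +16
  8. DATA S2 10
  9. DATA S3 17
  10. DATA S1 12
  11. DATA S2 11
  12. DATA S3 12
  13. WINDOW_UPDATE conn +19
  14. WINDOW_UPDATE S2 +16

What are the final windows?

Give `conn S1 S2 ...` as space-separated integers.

Op 1: conn=33 S1=33 S2=41 S3=41 blocked=[]
Op 2: conn=59 S1=33 S2=41 S3=41 blocked=[]
Op 3: conn=52 S1=33 S2=34 S3=41 blocked=[]
Op 4: conn=52 S1=56 S2=34 S3=41 blocked=[]
Op 5: conn=52 S1=68 S2=34 S3=41 blocked=[]
Op 6: conn=69 S1=68 S2=34 S3=41 blocked=[]
Op 7: conn=69 S1=84 S2=34 S3=41 blocked=[]
Op 8: conn=59 S1=84 S2=24 S3=41 blocked=[]
Op 9: conn=42 S1=84 S2=24 S3=24 blocked=[]
Op 10: conn=30 S1=72 S2=24 S3=24 blocked=[]
Op 11: conn=19 S1=72 S2=13 S3=24 blocked=[]
Op 12: conn=7 S1=72 S2=13 S3=12 blocked=[]
Op 13: conn=26 S1=72 S2=13 S3=12 blocked=[]
Op 14: conn=26 S1=72 S2=29 S3=12 blocked=[]

Answer: 26 72 29 12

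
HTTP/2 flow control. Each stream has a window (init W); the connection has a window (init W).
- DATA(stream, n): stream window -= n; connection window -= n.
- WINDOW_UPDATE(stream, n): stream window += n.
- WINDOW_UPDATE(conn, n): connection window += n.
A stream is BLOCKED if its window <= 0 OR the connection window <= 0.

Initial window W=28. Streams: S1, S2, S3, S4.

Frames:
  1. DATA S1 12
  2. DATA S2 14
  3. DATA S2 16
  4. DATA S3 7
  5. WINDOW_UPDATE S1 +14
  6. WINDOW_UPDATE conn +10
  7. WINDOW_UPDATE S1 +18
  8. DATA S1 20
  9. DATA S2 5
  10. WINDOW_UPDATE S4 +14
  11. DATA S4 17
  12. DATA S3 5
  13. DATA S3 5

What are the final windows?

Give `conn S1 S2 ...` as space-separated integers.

Answer: -63 28 -7 11 25

Derivation:
Op 1: conn=16 S1=16 S2=28 S3=28 S4=28 blocked=[]
Op 2: conn=2 S1=16 S2=14 S3=28 S4=28 blocked=[]
Op 3: conn=-14 S1=16 S2=-2 S3=28 S4=28 blocked=[1, 2, 3, 4]
Op 4: conn=-21 S1=16 S2=-2 S3=21 S4=28 blocked=[1, 2, 3, 4]
Op 5: conn=-21 S1=30 S2=-2 S3=21 S4=28 blocked=[1, 2, 3, 4]
Op 6: conn=-11 S1=30 S2=-2 S3=21 S4=28 blocked=[1, 2, 3, 4]
Op 7: conn=-11 S1=48 S2=-2 S3=21 S4=28 blocked=[1, 2, 3, 4]
Op 8: conn=-31 S1=28 S2=-2 S3=21 S4=28 blocked=[1, 2, 3, 4]
Op 9: conn=-36 S1=28 S2=-7 S3=21 S4=28 blocked=[1, 2, 3, 4]
Op 10: conn=-36 S1=28 S2=-7 S3=21 S4=42 blocked=[1, 2, 3, 4]
Op 11: conn=-53 S1=28 S2=-7 S3=21 S4=25 blocked=[1, 2, 3, 4]
Op 12: conn=-58 S1=28 S2=-7 S3=16 S4=25 blocked=[1, 2, 3, 4]
Op 13: conn=-63 S1=28 S2=-7 S3=11 S4=25 blocked=[1, 2, 3, 4]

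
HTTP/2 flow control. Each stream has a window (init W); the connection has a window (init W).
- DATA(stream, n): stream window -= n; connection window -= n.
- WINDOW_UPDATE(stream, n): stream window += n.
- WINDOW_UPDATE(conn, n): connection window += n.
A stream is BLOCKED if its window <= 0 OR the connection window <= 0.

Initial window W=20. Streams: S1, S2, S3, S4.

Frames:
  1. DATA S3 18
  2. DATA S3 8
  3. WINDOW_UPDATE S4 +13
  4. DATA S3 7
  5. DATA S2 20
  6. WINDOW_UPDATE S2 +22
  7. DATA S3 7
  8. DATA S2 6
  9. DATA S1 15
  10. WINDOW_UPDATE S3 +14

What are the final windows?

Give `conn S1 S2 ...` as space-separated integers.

Op 1: conn=2 S1=20 S2=20 S3=2 S4=20 blocked=[]
Op 2: conn=-6 S1=20 S2=20 S3=-6 S4=20 blocked=[1, 2, 3, 4]
Op 3: conn=-6 S1=20 S2=20 S3=-6 S4=33 blocked=[1, 2, 3, 4]
Op 4: conn=-13 S1=20 S2=20 S3=-13 S4=33 blocked=[1, 2, 3, 4]
Op 5: conn=-33 S1=20 S2=0 S3=-13 S4=33 blocked=[1, 2, 3, 4]
Op 6: conn=-33 S1=20 S2=22 S3=-13 S4=33 blocked=[1, 2, 3, 4]
Op 7: conn=-40 S1=20 S2=22 S3=-20 S4=33 blocked=[1, 2, 3, 4]
Op 8: conn=-46 S1=20 S2=16 S3=-20 S4=33 blocked=[1, 2, 3, 4]
Op 9: conn=-61 S1=5 S2=16 S3=-20 S4=33 blocked=[1, 2, 3, 4]
Op 10: conn=-61 S1=5 S2=16 S3=-6 S4=33 blocked=[1, 2, 3, 4]

Answer: -61 5 16 -6 33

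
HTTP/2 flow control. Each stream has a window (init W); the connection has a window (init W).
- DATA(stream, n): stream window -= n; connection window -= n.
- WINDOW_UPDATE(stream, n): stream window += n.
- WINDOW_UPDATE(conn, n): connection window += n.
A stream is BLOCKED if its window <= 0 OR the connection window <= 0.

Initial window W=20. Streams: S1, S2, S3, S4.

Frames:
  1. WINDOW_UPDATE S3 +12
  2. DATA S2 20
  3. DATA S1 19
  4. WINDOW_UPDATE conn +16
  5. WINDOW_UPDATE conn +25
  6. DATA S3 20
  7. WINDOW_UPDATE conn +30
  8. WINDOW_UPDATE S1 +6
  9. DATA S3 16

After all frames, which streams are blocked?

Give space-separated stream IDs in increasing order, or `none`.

Op 1: conn=20 S1=20 S2=20 S3=32 S4=20 blocked=[]
Op 2: conn=0 S1=20 S2=0 S3=32 S4=20 blocked=[1, 2, 3, 4]
Op 3: conn=-19 S1=1 S2=0 S3=32 S4=20 blocked=[1, 2, 3, 4]
Op 4: conn=-3 S1=1 S2=0 S3=32 S4=20 blocked=[1, 2, 3, 4]
Op 5: conn=22 S1=1 S2=0 S3=32 S4=20 blocked=[2]
Op 6: conn=2 S1=1 S2=0 S3=12 S4=20 blocked=[2]
Op 7: conn=32 S1=1 S2=0 S3=12 S4=20 blocked=[2]
Op 8: conn=32 S1=7 S2=0 S3=12 S4=20 blocked=[2]
Op 9: conn=16 S1=7 S2=0 S3=-4 S4=20 blocked=[2, 3]

Answer: S2 S3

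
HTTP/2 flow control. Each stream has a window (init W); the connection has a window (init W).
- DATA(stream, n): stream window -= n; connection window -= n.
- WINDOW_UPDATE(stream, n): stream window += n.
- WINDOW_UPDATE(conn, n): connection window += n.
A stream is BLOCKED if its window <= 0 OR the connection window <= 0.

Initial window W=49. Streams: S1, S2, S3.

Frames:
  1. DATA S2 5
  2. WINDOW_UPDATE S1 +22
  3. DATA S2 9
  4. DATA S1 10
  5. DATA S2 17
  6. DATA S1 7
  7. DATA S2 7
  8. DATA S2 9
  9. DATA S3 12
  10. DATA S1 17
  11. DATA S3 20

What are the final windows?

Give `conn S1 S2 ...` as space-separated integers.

Op 1: conn=44 S1=49 S2=44 S3=49 blocked=[]
Op 2: conn=44 S1=71 S2=44 S3=49 blocked=[]
Op 3: conn=35 S1=71 S2=35 S3=49 blocked=[]
Op 4: conn=25 S1=61 S2=35 S3=49 blocked=[]
Op 5: conn=8 S1=61 S2=18 S3=49 blocked=[]
Op 6: conn=1 S1=54 S2=18 S3=49 blocked=[]
Op 7: conn=-6 S1=54 S2=11 S3=49 blocked=[1, 2, 3]
Op 8: conn=-15 S1=54 S2=2 S3=49 blocked=[1, 2, 3]
Op 9: conn=-27 S1=54 S2=2 S3=37 blocked=[1, 2, 3]
Op 10: conn=-44 S1=37 S2=2 S3=37 blocked=[1, 2, 3]
Op 11: conn=-64 S1=37 S2=2 S3=17 blocked=[1, 2, 3]

Answer: -64 37 2 17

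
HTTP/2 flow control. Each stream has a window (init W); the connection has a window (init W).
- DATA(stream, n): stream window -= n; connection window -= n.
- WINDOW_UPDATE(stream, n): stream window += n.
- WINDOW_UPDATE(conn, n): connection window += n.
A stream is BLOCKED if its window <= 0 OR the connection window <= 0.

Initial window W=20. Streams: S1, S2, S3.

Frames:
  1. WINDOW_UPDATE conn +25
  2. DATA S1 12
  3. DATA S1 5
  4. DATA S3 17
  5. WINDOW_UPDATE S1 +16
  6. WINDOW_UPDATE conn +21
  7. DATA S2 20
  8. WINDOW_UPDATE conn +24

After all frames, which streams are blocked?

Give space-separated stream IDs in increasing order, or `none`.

Op 1: conn=45 S1=20 S2=20 S3=20 blocked=[]
Op 2: conn=33 S1=8 S2=20 S3=20 blocked=[]
Op 3: conn=28 S1=3 S2=20 S3=20 blocked=[]
Op 4: conn=11 S1=3 S2=20 S3=3 blocked=[]
Op 5: conn=11 S1=19 S2=20 S3=3 blocked=[]
Op 6: conn=32 S1=19 S2=20 S3=3 blocked=[]
Op 7: conn=12 S1=19 S2=0 S3=3 blocked=[2]
Op 8: conn=36 S1=19 S2=0 S3=3 blocked=[2]

Answer: S2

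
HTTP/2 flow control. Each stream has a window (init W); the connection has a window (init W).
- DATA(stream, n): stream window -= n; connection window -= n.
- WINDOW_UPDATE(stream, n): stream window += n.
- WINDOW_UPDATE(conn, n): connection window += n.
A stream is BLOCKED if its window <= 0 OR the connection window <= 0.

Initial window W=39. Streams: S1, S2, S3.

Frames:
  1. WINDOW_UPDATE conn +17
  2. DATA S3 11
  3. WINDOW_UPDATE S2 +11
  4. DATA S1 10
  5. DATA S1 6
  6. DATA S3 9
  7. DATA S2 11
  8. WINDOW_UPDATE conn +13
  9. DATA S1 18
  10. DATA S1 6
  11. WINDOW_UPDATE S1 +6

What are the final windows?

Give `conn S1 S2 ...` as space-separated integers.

Op 1: conn=56 S1=39 S2=39 S3=39 blocked=[]
Op 2: conn=45 S1=39 S2=39 S3=28 blocked=[]
Op 3: conn=45 S1=39 S2=50 S3=28 blocked=[]
Op 4: conn=35 S1=29 S2=50 S3=28 blocked=[]
Op 5: conn=29 S1=23 S2=50 S3=28 blocked=[]
Op 6: conn=20 S1=23 S2=50 S3=19 blocked=[]
Op 7: conn=9 S1=23 S2=39 S3=19 blocked=[]
Op 8: conn=22 S1=23 S2=39 S3=19 blocked=[]
Op 9: conn=4 S1=5 S2=39 S3=19 blocked=[]
Op 10: conn=-2 S1=-1 S2=39 S3=19 blocked=[1, 2, 3]
Op 11: conn=-2 S1=5 S2=39 S3=19 blocked=[1, 2, 3]

Answer: -2 5 39 19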